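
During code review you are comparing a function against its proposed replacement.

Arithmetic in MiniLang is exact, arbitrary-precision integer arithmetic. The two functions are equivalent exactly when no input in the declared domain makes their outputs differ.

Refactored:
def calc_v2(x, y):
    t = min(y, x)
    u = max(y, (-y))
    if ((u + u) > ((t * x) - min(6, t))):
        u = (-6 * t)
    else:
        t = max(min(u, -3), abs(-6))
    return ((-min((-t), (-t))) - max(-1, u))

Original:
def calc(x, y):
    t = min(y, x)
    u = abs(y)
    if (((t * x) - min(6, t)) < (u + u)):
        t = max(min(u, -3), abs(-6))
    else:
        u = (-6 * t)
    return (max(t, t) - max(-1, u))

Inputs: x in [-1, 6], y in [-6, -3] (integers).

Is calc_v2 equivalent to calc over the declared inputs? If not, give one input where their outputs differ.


These are not equivalent — on x=-1, y=-6 the outputs split (-42 vs 0).
calc: t becomes -6; next u becomes 6; next (((t * x) - min(6, t)) < (u + u)) evaluates to false; next u becomes 36; next final value -42
calc_v2: t becomes -6; next u becomes 6; next ((u + u) > ((t * x) - min(6, t))) evaluates to false; next t becomes 6; next final value 0
verdict: not equivalent; witness: x=-1, y=-6


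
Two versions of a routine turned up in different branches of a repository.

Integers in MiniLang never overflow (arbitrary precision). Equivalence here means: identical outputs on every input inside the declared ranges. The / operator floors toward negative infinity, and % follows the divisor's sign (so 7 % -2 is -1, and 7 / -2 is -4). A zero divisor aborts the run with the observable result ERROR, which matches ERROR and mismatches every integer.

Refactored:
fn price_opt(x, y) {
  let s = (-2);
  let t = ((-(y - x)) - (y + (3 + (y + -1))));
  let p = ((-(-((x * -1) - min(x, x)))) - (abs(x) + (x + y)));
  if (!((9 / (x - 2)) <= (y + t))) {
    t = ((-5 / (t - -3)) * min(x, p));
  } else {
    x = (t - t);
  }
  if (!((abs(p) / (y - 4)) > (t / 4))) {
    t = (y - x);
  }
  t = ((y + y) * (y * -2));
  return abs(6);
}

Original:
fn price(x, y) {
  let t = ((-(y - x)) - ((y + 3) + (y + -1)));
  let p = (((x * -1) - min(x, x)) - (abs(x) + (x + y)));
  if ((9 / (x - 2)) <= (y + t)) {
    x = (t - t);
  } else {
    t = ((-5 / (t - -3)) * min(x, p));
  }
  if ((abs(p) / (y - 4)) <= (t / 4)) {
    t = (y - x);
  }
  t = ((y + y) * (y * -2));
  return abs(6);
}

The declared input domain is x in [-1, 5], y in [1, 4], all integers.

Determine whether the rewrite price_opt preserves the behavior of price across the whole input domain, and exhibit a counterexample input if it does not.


Equivalent — the differences include boolean connective usage differs, plus comparison usage differs, plus local variable names differ, plus statement counts differ, plus constant usage differs, yet no declared input distinguishes the two.
Tracing x=4, y=3: price: t := -7 | p := -19 | ((9 / (x - 2)) <= (y + t)): false | t := -19 | ((abs(p) / (y - 4)) <= (t / 4)): true | t := -1 | t := -36 | result 6 | price_opt: s := -2 | t := -7 | p := -19 | (!((9 / (x - 2)) <= (y + t))): true | t := -19 | (!((abs(p) / (y - 4)) > (t / 4))): true | t := -1 | t := -36 | result 6 — matching result 6.
Checked all 28 inputs in the declared domain: the outputs agree on every one.
verdict: equivalent


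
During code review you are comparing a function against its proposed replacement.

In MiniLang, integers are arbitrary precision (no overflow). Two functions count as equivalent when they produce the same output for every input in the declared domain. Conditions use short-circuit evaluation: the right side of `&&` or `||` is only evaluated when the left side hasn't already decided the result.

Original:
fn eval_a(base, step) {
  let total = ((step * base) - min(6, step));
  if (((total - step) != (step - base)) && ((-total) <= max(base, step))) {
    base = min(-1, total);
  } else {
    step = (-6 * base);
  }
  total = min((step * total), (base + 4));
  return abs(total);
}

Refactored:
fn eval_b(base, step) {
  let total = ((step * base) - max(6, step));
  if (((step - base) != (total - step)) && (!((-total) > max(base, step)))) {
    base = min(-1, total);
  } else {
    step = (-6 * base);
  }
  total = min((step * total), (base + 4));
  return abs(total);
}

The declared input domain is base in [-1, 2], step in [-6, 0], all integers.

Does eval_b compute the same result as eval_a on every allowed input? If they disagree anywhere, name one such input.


There is a counterexample at base=-1, step=-6: 72 on one side, 0 on the other.
eval_a: total=12, then (((total - step) != (step - base)) && ((-total) <= max(base, step))) is true, then base=-1, then total=-72, then returns 72
eval_b: total=0, then (((step - base) != (total - step)) && (!((-total) > max(base, step)))) is false, then step=6, then total=0, then returns 0
verdict: not equivalent; witness: base=-1, step=-6


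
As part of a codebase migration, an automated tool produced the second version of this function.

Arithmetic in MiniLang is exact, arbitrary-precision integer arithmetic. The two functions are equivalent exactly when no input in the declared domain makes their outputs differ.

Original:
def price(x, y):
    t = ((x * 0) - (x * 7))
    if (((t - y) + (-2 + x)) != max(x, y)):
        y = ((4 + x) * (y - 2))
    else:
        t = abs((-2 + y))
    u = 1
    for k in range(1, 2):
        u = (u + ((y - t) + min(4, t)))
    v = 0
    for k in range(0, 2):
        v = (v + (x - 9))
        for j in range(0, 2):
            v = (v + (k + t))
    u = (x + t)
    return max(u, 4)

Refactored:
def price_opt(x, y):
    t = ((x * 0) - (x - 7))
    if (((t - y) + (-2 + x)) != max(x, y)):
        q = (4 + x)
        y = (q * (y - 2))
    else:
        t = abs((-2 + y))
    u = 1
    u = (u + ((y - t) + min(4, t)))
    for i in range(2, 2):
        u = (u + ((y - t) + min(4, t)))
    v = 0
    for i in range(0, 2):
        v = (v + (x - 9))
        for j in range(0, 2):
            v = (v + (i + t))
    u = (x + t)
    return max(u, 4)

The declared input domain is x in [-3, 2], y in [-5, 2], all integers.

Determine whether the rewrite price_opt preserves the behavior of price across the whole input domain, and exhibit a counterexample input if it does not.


The rewrite breaks on x=-3, y=-5, where the results are 18 and 7.
price: t=21, then (((t - y) + (-2 + x)) != max(x, y)) is true, then y=-7, then u=1, then (k=1), then u=-23, then v=0, then (k=0), then v=-12, then (j=0), then v=9, then (j=1), then v=30, then (k=1), then v=18, then (j=0), then v=40, then (j=1), then v=62, then u=18, then returns 18
price_opt: t=10, then (((t - y) + (-2 + x)) != max(x, y)) is true, then q=1, then y=-7, then u=1, then u=-12, then the loop over i runs zero times, then v=0, then (i=0), then v=-12, then (j=0), then v=-2, then (j=1), then v=8, then (i=1), then v=-4, then (j=0), then v=7, then (j=1), then v=18, then u=7, then returns 7
verdict: not equivalent; witness: x=-3, y=-5


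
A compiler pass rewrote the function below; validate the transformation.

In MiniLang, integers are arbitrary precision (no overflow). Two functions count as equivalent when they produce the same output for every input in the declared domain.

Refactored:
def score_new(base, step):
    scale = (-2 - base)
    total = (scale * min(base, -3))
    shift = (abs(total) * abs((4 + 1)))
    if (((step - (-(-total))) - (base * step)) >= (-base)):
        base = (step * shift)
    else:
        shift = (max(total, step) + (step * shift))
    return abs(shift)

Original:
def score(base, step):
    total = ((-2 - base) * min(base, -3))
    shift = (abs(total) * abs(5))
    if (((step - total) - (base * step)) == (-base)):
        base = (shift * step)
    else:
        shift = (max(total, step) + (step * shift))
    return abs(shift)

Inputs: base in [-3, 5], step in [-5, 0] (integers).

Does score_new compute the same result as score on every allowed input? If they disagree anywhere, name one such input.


Evaluate both at base=4, step=-5.
score: total := 18 | shift := 90 | (((step - total) - (base * step)) == (-base)): false | shift := -432 | result 432
score_new: scale := -6 | total := 18 | shift := 90 | (((step - (-(-total))) - (base * step)) >= (-base)): true | base := -450 | result 90
432 vs 90 — the two versions disagree here.
verdict: not equivalent; witness: base=4, step=-5


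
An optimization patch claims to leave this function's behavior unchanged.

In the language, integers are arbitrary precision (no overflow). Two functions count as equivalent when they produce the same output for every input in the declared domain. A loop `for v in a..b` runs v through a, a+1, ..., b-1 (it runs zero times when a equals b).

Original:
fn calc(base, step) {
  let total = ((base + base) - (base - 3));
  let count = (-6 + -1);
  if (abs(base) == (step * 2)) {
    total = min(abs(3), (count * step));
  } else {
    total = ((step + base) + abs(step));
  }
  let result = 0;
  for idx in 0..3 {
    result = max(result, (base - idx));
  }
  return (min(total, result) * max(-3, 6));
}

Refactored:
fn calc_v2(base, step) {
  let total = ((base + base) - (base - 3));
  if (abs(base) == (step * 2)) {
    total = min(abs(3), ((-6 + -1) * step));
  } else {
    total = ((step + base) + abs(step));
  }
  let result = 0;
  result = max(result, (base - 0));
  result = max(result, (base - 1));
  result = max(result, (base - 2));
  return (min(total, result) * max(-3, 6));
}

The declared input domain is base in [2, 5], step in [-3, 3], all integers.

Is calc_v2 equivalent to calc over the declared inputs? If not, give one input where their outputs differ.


Reading the diff, among the changes: local variable names differ; arithmetic usage differs; min/max/abs usage differs; loop structure differs; constant usage differs.
One worked example (base=3, step=1) — calc: total = 6; count = -7; (abs(base) == (step * 2)) -> false; total = 5; result = 0; [idx=0]; result = 3; [idx=1]; result = 3; [idx=2]; result = 3; return 18; calc_v2: total = 6; (abs(base) == (step * 2)) -> false; total = 5; result = 0; result = 3; result = 3; result = 3; return 18; agreement on 18.
Every one of the 28 inputs gives matching results.
verdict: equivalent


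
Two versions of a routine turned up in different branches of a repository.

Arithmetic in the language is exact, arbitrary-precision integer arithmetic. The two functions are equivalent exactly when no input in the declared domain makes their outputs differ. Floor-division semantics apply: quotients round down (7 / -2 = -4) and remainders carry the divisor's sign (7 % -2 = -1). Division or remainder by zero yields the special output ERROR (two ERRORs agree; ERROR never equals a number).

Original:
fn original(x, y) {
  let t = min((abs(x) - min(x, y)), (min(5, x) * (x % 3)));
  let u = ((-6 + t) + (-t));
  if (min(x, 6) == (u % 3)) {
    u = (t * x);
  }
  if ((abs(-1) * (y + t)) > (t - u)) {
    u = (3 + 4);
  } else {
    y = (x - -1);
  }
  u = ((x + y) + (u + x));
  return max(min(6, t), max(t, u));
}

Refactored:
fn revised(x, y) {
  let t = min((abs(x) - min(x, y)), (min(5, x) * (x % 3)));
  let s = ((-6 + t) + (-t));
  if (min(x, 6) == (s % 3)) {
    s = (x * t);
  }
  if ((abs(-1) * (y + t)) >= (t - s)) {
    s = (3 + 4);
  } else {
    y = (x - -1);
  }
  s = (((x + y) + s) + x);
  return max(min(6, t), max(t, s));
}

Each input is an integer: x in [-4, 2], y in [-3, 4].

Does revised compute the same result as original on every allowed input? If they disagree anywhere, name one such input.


Evaluate both at x=0, y=0.
original: t becomes 0; next u becomes -6; next (min(x, 6) == (u % 3)) evaluates to true; next u becomes 0; next ((abs(-1) * (y + t)) > (t - u)) evaluates to false; next y becomes 1; next u becomes 1; next final value 1
revised: t becomes 0; next s becomes -6; next (min(x, 6) == (s % 3)) evaluates to true; next s becomes 0; next ((abs(-1) * (y + t)) >= (t - s)) evaluates to true; next s becomes 7; next s becomes 7; next final value 7
1 vs 7 — the two versions disagree here.
verdict: not equivalent; witness: x=0, y=0


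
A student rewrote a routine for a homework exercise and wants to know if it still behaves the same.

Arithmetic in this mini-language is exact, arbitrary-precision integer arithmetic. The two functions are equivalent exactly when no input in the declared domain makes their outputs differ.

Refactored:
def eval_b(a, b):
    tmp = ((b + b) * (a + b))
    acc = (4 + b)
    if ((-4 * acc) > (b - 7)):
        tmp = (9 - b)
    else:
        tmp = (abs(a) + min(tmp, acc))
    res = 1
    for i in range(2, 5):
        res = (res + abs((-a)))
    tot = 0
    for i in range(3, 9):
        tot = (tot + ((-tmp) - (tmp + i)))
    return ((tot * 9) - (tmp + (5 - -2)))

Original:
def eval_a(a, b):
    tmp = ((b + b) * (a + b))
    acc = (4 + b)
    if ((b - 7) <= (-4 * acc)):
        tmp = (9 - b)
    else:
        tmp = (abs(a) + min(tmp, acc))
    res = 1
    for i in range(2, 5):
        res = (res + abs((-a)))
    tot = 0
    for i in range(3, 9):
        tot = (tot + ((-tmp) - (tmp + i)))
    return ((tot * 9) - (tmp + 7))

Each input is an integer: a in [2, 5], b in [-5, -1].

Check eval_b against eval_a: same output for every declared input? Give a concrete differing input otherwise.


The suspicious-looking change has no observable effect anywhere in the declared ranges; all 20 inputs agree.
verdict: equivalent


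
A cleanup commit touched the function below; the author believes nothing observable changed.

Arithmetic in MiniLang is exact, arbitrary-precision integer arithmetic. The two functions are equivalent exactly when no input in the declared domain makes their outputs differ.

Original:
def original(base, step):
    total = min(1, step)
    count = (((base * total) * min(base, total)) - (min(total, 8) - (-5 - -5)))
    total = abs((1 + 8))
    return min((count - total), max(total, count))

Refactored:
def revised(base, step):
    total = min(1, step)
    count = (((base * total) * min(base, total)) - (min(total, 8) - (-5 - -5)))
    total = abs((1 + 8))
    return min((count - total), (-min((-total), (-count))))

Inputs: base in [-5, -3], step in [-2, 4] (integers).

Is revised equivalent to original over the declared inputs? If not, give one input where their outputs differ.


This is a faithful refactor — min/max/abs usage differs, but the computed results match everywhere.
Tracing base=-5, step=-1: original: total becomes -1; next count becomes -24; next total becomes 9; next final value -33 | revised: total becomes -1; next count becomes -24; next total becomes 9; next final value -33 — matching result -33.
An exhaustive pass over the 21 declared inputs shows identical outputs.
verdict: equivalent


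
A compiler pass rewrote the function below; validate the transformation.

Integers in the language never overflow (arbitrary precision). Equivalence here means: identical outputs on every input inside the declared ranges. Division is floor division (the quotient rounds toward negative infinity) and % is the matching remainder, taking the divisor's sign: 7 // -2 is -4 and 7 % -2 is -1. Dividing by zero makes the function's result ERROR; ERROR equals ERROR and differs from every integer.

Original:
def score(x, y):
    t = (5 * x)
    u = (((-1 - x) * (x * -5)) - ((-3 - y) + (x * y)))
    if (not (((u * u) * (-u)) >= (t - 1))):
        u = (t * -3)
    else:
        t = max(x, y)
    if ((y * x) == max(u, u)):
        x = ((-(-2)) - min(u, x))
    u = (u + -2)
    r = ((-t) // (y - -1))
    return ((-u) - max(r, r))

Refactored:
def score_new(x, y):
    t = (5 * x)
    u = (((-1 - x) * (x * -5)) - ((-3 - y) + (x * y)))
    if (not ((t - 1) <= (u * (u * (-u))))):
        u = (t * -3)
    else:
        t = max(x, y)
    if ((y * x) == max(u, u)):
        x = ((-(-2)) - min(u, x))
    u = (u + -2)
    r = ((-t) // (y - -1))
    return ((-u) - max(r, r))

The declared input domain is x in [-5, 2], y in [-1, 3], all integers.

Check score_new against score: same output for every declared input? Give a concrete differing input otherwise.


The two versions differ — the changes include comparison usage differs.
Tracing x=0, y=3: score: t = 0; u = 6; (not (((u * u) * (-u)) >= (t - 1))) -> true; u = 0; ((y * x) == max(u, u)) -> true; x = 2; u = -2; r = 0; return 2 | score_new: t = 0; u = 6; (not ((t - 1) <= (u * (u * (-u))))) -> true; u = 0; ((y * x) == max(u, u)) -> true; x = 2; u = -2; r = 0; return 2 — matching result 2.
An exhaustive pass over the 40 declared inputs shows identical outputs.
verdict: equivalent


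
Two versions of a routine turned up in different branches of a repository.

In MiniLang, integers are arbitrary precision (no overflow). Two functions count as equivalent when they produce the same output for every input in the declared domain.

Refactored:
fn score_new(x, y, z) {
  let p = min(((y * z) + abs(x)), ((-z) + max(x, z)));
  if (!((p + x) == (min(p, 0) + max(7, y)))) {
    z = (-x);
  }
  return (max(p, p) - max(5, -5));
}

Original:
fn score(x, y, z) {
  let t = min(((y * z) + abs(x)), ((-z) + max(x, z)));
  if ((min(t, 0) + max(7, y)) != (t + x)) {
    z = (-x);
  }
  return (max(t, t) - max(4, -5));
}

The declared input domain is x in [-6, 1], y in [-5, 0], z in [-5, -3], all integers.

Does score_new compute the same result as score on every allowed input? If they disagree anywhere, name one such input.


Run the pair on x=-6, y=-5, z=-5.
score: t = 0; ((min(t, 0) + max(7, y)) != (t + x)) -> true; z = 6; return -4
score_new: p = 0; (!((p + x) == (min(p, 0) + max(7, y)))) -> true; z = 6; return -5
-4 != -5, so the rewrite changes behavior.
verdict: not equivalent; witness: x=-6, y=-5, z=-5


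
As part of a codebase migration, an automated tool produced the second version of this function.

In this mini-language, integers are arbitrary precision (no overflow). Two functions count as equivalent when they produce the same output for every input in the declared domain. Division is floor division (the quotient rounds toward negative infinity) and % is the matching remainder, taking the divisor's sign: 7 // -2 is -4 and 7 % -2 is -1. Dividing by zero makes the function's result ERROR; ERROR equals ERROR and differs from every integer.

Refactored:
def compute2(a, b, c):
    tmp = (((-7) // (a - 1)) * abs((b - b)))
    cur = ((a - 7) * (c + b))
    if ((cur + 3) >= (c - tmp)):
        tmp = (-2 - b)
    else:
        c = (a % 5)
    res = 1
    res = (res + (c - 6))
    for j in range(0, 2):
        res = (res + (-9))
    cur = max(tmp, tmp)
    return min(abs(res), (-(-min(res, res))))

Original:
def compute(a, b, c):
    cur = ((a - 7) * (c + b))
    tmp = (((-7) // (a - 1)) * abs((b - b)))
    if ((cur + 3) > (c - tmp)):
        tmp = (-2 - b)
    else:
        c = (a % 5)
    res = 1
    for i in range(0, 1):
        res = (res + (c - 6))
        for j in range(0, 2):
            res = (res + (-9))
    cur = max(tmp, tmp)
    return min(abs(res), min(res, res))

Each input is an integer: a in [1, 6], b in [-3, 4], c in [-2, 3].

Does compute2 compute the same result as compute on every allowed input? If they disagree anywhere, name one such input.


Not equivalent: a=2, b=-3, c=3 separates them (-21 vs -20).
compute: cur becomes 0; next tmp becomes 0; next ((cur + 3) > (c - tmp)) evaluates to false; next c becomes 2; next res becomes 1; next at i=0:; next res becomes -3; next at j=0:; next res becomes -12; next at j=1:; next res becomes -21; next cur becomes 0; next final value -21
compute2: tmp becomes 0; next cur becomes 0; next ((cur + 3) >= (c - tmp)) evaluates to true; next tmp becomes 1; next res becomes 1; next res becomes -2; next at j=0:; next res becomes -11; next at j=1:; next res becomes -20; next cur becomes 1; next final value -20
verdict: not equivalent; witness: a=2, b=-3, c=3


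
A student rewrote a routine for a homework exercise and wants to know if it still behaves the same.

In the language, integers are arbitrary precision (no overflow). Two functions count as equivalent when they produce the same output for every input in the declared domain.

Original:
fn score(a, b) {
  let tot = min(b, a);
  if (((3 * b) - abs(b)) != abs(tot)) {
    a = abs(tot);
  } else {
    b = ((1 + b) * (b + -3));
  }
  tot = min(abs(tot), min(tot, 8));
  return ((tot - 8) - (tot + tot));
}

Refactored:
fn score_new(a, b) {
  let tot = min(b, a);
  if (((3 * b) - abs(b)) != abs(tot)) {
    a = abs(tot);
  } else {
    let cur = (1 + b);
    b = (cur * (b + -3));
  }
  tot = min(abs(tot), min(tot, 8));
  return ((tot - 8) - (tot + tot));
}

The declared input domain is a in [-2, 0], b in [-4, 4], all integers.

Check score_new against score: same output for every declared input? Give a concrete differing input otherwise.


Equivalent — the differences include local variable names differ; and statement counts differ, yet no declared input distinguishes the two.
Tracing a=0, b=4: score: tot becomes 0; next (((3 * b) - abs(b)) != abs(tot)) evaluates to true; next a becomes 0; next tot becomes 0; next final value -8 | score_new: tot becomes 0; next (((3 * b) - abs(b)) != abs(tot)) evaluates to true; next a becomes 0; next tot becomes 0; next final value -8 — matching result -8.
Across all 27 domain points the two functions coincide.
verdict: equivalent


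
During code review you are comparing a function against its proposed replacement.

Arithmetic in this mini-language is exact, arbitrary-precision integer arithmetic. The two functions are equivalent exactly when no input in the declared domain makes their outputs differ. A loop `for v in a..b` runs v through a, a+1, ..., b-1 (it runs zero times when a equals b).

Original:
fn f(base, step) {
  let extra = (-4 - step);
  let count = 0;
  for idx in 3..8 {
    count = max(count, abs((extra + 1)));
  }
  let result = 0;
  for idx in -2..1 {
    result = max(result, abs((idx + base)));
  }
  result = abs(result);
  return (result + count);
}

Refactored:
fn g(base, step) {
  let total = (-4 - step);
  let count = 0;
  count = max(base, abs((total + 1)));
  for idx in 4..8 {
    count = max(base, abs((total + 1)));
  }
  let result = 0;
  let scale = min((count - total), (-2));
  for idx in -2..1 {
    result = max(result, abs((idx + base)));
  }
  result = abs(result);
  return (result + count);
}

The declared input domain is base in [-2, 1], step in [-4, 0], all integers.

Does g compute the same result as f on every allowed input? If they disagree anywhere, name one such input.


Evaluate both at base=1, step=-3.
f: extra := -1 | count := 0 | iter idx=3: | count := 0 | iter idx=4: | count := 0 | iter idx=5: | count := 0 | iter idx=6: | count := 0 | iter idx=7: | count := 0 | result := 0 | iter idx=-2: | result := 1 | iter idx=-1: | result := 1 | iter idx=0: | result := 1 | result := 1 | result 1
g: total := -1 | count := 0 | count := 1 | iter idx=4: | count := 1 | iter idx=5: | count := 1 | iter idx=6: | count := 1 | iter idx=7: | count := 1 | result := 0 | scale := -2 | iter idx=-2: | result := 1 | iter idx=-1: | result := 1 | iter idx=0: | result := 1 | result := 1 | result 2
1 against 2: the behavior changed.
verdict: not equivalent; witness: base=1, step=-3


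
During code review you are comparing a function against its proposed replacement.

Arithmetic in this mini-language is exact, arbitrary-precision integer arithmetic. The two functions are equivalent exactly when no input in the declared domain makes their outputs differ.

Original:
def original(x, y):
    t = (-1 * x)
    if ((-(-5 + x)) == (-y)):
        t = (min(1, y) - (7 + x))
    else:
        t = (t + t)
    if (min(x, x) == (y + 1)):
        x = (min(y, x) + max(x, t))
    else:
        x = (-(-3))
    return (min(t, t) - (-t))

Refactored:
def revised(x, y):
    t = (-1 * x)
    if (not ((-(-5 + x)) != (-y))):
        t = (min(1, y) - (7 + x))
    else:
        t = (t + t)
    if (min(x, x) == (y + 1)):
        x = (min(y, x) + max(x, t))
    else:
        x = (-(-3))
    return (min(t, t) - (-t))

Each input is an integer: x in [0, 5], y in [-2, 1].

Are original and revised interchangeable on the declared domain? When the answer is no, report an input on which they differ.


Changes here: boolean connective usage differs; comparison usage differs; the full 24-point sweep finds no disagreement.
verdict: equivalent


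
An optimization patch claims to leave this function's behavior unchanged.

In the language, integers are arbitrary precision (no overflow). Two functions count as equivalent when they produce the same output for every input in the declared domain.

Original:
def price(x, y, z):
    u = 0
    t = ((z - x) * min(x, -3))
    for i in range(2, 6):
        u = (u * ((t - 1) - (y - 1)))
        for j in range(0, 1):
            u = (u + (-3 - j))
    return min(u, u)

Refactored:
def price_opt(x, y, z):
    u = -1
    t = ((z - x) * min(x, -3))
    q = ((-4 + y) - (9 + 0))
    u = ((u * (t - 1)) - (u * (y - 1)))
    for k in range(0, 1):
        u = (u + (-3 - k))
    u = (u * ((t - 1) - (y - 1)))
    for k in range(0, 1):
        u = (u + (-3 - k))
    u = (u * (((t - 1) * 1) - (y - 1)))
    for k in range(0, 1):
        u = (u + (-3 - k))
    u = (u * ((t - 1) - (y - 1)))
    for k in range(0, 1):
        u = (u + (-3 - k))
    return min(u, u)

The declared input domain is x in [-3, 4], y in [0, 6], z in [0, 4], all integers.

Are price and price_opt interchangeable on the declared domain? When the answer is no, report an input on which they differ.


Run the pair on x=-3, y=0, z=0.
price: u=0, then t=-9, then (i=2), then u=0, then (j=0), then u=-3, then (i=3), then u=27, then (j=0), then u=24, then (i=4), then u=-216, then (j=0), then u=-219, then (i=5), then u=1971, then (j=0), then u=1968, then returns 1968
price_opt: u=-1, then t=-9, then q=-13, then u=9, then (k=0), then u=6, then u=-54, then (k=0), then u=-57, then u=513, then (k=0), then u=510, then u=-4590, then (k=0), then u=-4593, then returns -4593
1968 vs -4593 — the two versions disagree here.
verdict: not equivalent; witness: x=-3, y=0, z=0


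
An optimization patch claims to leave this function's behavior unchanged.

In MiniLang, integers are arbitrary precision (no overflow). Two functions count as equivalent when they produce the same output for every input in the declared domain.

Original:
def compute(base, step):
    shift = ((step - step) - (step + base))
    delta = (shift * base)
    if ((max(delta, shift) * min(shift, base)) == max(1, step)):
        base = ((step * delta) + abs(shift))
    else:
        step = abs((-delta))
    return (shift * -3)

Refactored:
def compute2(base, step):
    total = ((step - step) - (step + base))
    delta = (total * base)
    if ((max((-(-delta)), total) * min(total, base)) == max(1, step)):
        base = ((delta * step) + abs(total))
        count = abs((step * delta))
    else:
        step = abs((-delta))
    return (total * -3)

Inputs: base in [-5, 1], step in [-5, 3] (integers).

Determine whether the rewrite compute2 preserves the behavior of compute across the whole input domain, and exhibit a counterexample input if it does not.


This is a faithful refactor — statement counts differ; min/max/abs usage differs; arithmetic usage differs; local variable names differ, but the computed results match everywhere.
As a probe, take base=-2, step=-1: compute runs shift := 3 | delta := -6 | ((max(delta, shift) * min(shift, base)) == max(1, step)): false | step := 6 | result -9; compute2 runs total := 3 | delta := -6 | ((max((-(-delta)), total) * min(total, base)) == max(1, step)): false | step := 6 | result -9; both end at -9.
Every one of the 63 inputs gives matching results.
verdict: equivalent


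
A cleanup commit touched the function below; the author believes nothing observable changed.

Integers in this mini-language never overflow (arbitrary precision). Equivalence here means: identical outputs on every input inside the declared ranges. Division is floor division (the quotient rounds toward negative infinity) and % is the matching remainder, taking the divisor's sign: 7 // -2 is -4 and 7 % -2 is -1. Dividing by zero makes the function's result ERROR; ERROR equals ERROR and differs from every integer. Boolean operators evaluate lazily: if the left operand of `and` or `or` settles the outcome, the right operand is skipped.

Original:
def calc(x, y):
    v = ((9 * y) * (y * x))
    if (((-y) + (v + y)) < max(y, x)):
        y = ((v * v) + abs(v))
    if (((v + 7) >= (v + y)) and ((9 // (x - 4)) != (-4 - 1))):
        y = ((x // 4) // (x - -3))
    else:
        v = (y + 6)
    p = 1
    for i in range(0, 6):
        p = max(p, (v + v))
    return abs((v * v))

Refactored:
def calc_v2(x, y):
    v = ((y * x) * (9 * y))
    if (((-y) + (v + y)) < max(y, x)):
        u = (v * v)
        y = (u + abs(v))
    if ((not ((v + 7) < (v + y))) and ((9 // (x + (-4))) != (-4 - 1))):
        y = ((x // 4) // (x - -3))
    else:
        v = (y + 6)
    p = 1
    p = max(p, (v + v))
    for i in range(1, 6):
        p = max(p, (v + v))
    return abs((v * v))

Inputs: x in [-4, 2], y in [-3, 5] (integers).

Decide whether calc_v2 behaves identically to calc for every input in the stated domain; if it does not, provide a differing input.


Equivalent — the differences include local variable names differ; also min/max/abs usage differs; also statement counts differ; also arithmetic usage differs; also comparison usage differs; also loop structure differs; also boolean connective usage differs, yet no declared input distinguishes the two.
One worked example (x=-4, y=3) — calc: v becomes -324; next (((-y) + (v + y)) < max(y, x)) evaluates to true; next y becomes 105300; next (((v + 7) >= (v + y)) and ((9 // (x - 4)) != (-4 - 1))) evaluates to false; next v becomes 105306; next p becomes 1; next at i=0:; next p becomes 210612; next at i=1:; next p becomes 210612; next at i=2:; next p becomes 210612; next at i=3:; next p becomes 210612; next at i=4:; next p becomes 210612; next at i=5:; next p becomes 210612; next final value 11089353636; calc_v2: v becomes -324; next (((-y) + (v + y)) < max(y, x)) evaluates to true; next u becomes 104976; next y becomes 105300; next ((not ((v + 7) < (v + y))) and ((9 // (x + (-4))) != (-4 - 1))) evaluates to false; next v becomes 105306; next p becomes 1; next p becomes 210612; next at i=1:; next p becomes 210612; next at i=2:; next p becomes 210612; next at i=3:; next p becomes 210612; next at i=4:; next p becomes 210612; next at i=5:; next p becomes 210612; next final value 11089353636; agreement on 11089353636.
Across all 63 domain points the two functions coincide.
verdict: equivalent


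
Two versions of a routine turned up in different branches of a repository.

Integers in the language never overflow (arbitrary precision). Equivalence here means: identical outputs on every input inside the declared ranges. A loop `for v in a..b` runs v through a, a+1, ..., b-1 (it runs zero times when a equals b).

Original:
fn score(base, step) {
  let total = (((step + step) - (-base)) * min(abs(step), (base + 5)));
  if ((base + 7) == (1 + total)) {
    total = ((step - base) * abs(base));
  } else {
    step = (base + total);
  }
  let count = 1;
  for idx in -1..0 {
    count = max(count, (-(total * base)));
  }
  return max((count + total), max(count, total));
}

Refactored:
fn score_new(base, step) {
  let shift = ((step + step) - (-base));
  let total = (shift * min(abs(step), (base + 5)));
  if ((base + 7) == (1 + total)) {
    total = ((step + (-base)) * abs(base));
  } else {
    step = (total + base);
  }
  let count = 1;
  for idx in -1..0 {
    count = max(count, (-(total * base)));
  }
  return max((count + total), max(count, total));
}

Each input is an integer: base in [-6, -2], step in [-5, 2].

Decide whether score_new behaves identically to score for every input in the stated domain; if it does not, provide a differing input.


Reading the diff, among the changes: arithmetic usage differs, local variable names differ, statement counts differ.
Tracing base=-4, step=1: score: total=-2, then ((base + 7) == (1 + total)) is false, then step=-6, then count=1, then (idx=-1), then count=1, then returns 1 | score_new: shift=-2, then total=-2, then ((base + 7) == (1 + total)) is false, then step=-6, then count=1, then (idx=-1), then count=1, then returns 1 — matching result 1.
Sweeping the whole domain (40 inputs) finds no disagreement.
verdict: equivalent


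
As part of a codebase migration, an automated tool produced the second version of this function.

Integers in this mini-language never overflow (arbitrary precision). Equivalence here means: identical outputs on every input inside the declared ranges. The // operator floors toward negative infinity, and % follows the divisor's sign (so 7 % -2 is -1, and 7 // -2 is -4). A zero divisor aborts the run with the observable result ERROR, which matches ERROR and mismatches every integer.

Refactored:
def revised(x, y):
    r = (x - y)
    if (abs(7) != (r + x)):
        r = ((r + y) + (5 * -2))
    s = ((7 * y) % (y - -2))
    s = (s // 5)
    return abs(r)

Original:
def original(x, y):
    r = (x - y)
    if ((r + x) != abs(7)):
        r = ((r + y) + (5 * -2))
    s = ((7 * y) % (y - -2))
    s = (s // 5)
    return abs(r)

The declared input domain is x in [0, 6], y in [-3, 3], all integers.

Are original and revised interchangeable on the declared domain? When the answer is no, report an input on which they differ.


This is a faithful refactor — same computation, different form, but the computed results match everywhere.
One worked example (x=4, y=-1) — original: r becomes 5; next ((r + x) != abs(7)) evaluates to true; next r becomes -6; next s becomes 0; next s becomes 0; next final value 6; revised: r becomes 5; next (abs(7) != (r + x)) evaluates to true; next r becomes -6; next s becomes 0; next s becomes 0; next final value 6; agreement on 6.
An exhaustive pass over the 49 declared inputs shows identical outputs.
verdict: equivalent


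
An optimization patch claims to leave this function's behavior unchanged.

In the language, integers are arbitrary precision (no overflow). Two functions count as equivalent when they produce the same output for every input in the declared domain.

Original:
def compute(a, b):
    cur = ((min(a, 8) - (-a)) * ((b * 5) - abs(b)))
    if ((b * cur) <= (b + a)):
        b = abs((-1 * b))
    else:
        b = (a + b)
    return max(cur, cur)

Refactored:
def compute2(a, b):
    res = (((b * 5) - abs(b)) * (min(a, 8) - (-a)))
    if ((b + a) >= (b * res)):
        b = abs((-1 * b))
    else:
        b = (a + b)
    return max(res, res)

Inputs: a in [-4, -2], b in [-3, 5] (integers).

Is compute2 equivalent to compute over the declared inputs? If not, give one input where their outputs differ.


Differences: local variable names differ, plus comparison usage differs — yet all 27 inputs agree.
verdict: equivalent


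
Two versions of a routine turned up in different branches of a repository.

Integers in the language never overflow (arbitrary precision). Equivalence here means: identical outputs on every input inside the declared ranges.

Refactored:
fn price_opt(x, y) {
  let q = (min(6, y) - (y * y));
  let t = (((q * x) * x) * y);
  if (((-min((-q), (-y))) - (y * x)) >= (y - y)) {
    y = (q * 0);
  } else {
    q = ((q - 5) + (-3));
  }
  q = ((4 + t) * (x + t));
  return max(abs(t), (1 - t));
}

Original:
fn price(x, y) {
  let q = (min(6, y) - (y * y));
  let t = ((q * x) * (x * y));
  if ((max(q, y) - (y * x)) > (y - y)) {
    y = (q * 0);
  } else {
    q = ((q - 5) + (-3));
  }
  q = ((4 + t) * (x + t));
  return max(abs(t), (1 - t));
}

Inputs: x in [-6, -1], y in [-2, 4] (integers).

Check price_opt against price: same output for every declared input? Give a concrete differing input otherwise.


One difference looks behavioral, but it never changes the outcome for any declared input.
As a probe, take x=-2, y=0: price runs q := 0 | t := 0 | ((max(q, y) - (y * x)) > (y - y)): false | q := -8 | q := -8 | result 1; price_opt runs q := 0 | t := 0 | (((-min((-q), (-y))) - (y * x)) >= (y - y)): true | y := 0 | q := -8 | result 1; both end at 1.
Across all 42 domain points the two functions coincide.
verdict: equivalent


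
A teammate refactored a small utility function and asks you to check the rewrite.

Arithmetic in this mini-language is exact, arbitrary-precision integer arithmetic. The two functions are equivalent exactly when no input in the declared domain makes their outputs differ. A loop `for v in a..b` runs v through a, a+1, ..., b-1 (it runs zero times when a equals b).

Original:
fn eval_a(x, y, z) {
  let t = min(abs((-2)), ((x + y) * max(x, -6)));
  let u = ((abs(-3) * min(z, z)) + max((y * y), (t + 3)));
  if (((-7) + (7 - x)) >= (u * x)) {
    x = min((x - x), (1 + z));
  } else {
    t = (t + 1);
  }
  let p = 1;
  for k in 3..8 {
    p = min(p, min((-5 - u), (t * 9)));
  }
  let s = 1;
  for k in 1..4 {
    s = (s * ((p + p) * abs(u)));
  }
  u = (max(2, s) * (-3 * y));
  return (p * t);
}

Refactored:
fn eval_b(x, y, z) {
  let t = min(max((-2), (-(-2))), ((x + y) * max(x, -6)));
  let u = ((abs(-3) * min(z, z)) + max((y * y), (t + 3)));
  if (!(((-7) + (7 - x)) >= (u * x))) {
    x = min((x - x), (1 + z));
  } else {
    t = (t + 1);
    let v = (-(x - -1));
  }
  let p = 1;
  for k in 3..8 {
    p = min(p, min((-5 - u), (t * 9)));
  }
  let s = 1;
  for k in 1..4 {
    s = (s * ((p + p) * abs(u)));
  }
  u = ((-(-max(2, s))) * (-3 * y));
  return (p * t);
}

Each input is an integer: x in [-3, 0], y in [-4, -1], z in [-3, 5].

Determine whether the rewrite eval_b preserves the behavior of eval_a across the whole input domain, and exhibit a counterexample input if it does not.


On input x=-3, y=-4, z=-3, eval_a returns -24 while eval_b returns -36.
verdict: not equivalent; witness: x=-3, y=-4, z=-3


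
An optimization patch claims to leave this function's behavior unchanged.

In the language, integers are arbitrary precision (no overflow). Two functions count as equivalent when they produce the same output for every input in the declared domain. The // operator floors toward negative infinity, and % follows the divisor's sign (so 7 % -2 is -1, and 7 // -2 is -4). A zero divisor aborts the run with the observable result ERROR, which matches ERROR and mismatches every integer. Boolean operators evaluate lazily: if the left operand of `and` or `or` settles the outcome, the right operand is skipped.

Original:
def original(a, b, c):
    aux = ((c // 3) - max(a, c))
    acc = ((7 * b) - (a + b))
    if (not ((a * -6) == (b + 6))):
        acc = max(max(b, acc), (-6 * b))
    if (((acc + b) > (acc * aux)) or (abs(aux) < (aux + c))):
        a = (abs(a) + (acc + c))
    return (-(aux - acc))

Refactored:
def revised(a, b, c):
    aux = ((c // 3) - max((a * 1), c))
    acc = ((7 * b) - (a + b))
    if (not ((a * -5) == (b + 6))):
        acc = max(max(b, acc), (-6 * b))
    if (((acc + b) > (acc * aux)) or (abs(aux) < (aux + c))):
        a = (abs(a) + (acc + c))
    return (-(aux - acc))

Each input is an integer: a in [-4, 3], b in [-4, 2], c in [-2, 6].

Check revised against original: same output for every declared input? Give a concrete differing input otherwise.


Take a=-1, b=-1, c=-2.
original: aux := 0 | acc := -5 | (not ((a * -6) == (b + 6))): true | acc := 6 | (((acc + b) > (acc * aux)) or (abs(aux) < (aux + c))): true | a := 5 | result 6
revised: aux := 0 | acc := -5 | (not ((a * -5) == (b + 6))): false | (((acc + b) > (acc * aux)) or (abs(aux) < (aux + c))): false | result -5
6 vs -5 — the two versions disagree here.
verdict: not equivalent; witness: a=-1, b=-1, c=-2


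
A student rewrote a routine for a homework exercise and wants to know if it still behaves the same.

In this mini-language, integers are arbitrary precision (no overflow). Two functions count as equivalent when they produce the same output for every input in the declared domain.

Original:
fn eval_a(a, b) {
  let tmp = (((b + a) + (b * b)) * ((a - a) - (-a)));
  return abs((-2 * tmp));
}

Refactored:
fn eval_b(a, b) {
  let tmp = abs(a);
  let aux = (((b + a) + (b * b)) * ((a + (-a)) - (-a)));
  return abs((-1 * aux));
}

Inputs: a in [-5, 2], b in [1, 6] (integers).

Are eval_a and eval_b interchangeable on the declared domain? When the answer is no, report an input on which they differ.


On input a=-5, b=1, eval_a returns 30 while eval_b returns 15.
verdict: not equivalent; witness: a=-5, b=1
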